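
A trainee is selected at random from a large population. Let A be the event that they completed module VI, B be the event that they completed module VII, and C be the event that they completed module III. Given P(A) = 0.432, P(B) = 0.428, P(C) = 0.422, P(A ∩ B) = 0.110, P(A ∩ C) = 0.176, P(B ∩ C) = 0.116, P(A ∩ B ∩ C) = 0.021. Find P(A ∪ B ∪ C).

Inclusion–exclusion gives
P(A ∪ B ∪ C) = 0.432 + 0.428 + 0.422 − 0.110 − 0.176 − 0.116 + 0.021 = 0.901

0.901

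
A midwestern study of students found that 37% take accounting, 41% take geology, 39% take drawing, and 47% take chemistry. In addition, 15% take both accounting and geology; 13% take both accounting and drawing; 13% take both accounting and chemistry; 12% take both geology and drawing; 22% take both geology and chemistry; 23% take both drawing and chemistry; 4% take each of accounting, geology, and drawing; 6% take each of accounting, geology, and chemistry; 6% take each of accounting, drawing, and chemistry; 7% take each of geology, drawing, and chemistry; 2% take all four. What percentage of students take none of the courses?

13%

P(at least one) = 37 + 41 + 39 + 47 − 15 − 13 − 13 − 12 − 22 − 23 + 4 + 6 + 6 + 7 − 2 = 87%
P(none) = 100% − 87% = 13%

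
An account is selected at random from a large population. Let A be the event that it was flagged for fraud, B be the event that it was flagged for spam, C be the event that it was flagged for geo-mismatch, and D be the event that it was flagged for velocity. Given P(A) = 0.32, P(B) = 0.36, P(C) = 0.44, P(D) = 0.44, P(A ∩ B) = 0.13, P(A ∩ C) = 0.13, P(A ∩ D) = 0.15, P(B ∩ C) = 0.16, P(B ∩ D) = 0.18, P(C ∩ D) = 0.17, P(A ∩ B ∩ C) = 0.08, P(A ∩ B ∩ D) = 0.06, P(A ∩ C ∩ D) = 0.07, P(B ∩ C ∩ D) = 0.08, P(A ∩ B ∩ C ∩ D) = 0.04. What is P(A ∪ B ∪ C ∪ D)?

0.89

Apply inclusion-exclusion:
P(A ∪ B ∪ C ∪ D) = 0.32 + 0.36 + 0.44 + 0.44 − 0.13 − 0.13 − 0.15 − 0.16 − 0.18 − 0.17 + 0.08 + 0.06 + 0.07 + 0.08 − 0.04 = 0.89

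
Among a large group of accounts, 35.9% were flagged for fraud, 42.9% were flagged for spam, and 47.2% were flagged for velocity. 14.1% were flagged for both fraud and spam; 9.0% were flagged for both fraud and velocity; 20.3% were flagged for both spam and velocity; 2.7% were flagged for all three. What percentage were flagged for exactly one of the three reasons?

Using the inclusion–exclusion count for exactly one event:
P(exactly one) = 35.9 + 42.9 + 47.2 − 2·14.1 − 2·9.0 − 2·20.3 + 3·2.7 = 47.3%

47.3%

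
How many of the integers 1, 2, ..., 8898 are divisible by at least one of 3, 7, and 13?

4205

By inclusion–exclusion:
floor(8898/3) + floor(8898/7) + floor(8898/13) − floor(8898/21) − floor(8898/39) − floor(8898/91) + floor(8898/273) = 2966 + 1271 + 684 − 423 − 228 − 97 + 32 = 4205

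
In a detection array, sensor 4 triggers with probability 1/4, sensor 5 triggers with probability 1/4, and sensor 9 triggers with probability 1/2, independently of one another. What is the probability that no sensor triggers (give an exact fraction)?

9/32

P(none) = (1 − 1/4) × (1 − 1/4) × (1 − 1/2) = 3/4 × 3/4 × 1/2 = 9/32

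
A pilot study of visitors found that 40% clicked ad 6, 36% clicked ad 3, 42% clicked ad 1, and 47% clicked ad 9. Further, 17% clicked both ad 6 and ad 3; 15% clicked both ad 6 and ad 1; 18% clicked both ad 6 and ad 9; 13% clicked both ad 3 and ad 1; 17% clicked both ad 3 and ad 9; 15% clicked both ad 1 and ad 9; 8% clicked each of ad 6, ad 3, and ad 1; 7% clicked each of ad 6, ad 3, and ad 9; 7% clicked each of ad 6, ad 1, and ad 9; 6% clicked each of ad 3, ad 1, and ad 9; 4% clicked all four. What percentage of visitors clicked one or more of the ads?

By inclusion–exclusion:
P(union) = 40 + 36 + 42 + 47 − 17 − 15 − 18 − 13 − 17 − 15 + 8 + 7 + 7 + 6 − 4 = 94%

94%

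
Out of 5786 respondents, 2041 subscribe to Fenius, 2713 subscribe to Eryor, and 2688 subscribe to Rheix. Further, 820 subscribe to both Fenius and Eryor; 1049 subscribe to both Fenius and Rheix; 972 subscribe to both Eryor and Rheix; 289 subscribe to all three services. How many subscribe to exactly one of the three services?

2627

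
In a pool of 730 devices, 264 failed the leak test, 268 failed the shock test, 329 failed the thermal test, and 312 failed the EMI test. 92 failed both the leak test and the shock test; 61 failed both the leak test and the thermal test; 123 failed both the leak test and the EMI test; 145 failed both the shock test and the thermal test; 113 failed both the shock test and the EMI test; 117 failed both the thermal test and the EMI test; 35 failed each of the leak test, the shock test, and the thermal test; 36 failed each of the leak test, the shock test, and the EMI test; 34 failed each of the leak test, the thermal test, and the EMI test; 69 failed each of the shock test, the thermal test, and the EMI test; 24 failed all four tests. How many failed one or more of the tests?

672

By inclusion–exclusion:
|union| = 264 + 268 + 329 + 312 − 92 − 61 − 123 − 145 − 113 − 117 + 35 + 36 + 34 + 69 − 24 = 672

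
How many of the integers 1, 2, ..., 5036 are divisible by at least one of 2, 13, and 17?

2849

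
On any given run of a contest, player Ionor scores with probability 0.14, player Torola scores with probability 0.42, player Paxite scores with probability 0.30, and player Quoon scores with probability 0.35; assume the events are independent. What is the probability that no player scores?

0.226954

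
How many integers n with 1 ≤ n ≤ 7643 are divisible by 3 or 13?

2939

Inclusion–exclusion gives
2547 + 587 − 195 = 2939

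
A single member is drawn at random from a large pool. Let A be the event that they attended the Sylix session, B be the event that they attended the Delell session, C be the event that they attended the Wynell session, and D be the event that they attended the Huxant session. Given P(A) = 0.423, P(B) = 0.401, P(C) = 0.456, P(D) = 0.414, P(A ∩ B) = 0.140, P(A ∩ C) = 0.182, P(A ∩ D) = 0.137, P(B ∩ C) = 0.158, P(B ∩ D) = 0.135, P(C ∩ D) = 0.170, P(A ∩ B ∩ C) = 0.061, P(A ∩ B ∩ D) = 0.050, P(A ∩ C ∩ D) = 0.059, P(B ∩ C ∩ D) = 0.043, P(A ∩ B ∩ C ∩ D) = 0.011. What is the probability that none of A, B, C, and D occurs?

0.026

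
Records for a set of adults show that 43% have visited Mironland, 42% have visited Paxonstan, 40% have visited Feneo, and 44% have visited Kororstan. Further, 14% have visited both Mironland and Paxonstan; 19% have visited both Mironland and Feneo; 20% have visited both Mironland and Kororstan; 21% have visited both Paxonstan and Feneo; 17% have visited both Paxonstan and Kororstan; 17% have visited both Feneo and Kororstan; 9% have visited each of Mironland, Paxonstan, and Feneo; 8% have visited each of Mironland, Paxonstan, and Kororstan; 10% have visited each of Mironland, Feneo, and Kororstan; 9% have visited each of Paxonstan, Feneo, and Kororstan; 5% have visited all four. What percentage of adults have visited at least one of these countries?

92%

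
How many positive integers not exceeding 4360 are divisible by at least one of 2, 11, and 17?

Using inclusion–exclusion:
2180 + 396 + 256 − 198 − 128 − 23 + 11 = 2494

2494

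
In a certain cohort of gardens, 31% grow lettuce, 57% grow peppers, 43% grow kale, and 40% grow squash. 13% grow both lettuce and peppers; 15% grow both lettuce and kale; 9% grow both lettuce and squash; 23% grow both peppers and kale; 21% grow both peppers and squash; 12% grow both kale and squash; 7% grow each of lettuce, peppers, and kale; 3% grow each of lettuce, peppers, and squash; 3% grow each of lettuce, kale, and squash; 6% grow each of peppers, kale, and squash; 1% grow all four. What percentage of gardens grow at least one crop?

Using inclusion–exclusion:
P(union) = 31 + 57 + 43 + 40 − 13 − 15 − 9 − 23 − 21 − 12 + 7 + 3 + 3 + 6 − 1 = 96%

96%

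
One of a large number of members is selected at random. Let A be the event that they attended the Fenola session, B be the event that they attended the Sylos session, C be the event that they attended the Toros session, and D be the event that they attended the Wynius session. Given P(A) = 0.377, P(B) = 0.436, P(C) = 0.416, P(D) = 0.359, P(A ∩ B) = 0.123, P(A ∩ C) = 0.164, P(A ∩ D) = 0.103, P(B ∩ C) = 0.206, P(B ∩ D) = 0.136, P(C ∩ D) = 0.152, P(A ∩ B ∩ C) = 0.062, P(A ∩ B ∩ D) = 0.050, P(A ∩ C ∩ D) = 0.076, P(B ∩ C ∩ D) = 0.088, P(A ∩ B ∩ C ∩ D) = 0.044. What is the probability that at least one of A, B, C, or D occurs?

0.936

P(A ∪ B ∪ C ∪ D) = 0.377 + 0.436 + 0.416 + 0.359 − 0.123 − 0.164 − 0.103 − 0.206 − 0.136 − 0.152 + 0.062 + 0.050 + 0.076 + 0.088 − 0.044 = 0.936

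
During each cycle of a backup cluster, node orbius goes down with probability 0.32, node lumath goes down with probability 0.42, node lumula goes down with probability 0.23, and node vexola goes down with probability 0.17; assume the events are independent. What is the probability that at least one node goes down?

0.74793896

P(none) = (1 − 0.32) × (1 − 0.42) × (1 − 0.23) × (1 − 0.17) = 0.68 × 0.58 × 0.77 × 0.83 = 0.25206104
P(at least one) = 1 − 0.25206104 = 0.74793896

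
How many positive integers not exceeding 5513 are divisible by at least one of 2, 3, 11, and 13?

⌊5513/2⌋ + ⌊5513/3⌋ + ⌊5513/11⌋ + ⌊5513/13⌋ − ⌊5513/6⌋ − ⌊5513/22⌋ − ⌊5513/26⌋ − ⌊5513/33⌋ − ⌊5513/39⌋ − ⌊5513/143⌋ + ⌊5513/66⌋ + ⌊5513/78⌋ + ⌊5513/286⌋ + ⌊5513/429⌋ − ⌊5513/858⌋ = 2756 + 1837 + 501 + 424 − 918 − 250 − 212 − 167 − 141 − 38 + 83 + 70 + 19 + 12 − 6 = 3970

3970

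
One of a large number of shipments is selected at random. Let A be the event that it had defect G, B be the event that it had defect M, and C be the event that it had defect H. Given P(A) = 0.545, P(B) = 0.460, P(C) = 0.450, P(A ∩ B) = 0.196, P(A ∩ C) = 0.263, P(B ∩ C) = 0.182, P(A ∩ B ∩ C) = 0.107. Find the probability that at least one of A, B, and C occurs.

Using inclusion–exclusion:
P(A ∪ B ∪ C) = 0.545 + 0.460 + 0.450 − 0.196 − 0.263 − 0.182 + 0.107 = 0.921

0.921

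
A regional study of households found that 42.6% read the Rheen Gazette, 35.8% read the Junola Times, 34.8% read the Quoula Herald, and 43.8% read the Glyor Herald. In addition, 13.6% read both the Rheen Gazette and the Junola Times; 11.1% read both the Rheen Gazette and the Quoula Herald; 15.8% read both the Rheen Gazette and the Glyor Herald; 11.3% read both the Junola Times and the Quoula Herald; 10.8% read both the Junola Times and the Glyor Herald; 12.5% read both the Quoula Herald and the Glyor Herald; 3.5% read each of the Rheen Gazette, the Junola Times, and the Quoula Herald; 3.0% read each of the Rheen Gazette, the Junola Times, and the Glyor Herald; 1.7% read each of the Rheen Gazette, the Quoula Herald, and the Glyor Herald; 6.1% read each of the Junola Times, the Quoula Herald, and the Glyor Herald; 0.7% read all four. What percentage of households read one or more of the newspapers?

95.5%

By inclusion-exclusion,
P(≥1) = 42.6 + 35.8 + 34.8 + 43.8 − 13.6 − 11.1 − 15.8 − 11.3 − 10.8 − 12.5 + 3.5 + 3.0 + 1.7 + 6.1 − 0.7 = 95.5%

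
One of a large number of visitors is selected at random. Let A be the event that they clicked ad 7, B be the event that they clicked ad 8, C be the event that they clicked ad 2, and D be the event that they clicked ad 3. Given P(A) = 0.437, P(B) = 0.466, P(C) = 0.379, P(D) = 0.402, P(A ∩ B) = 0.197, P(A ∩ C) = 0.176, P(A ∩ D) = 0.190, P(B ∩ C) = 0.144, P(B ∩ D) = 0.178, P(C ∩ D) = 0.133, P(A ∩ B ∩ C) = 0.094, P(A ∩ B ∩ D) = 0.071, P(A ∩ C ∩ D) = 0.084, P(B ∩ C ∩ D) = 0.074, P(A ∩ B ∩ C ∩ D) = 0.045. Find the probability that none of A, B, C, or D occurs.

Apply inclusion-exclusion:
P(A ∪ B ∪ C ∪ D) = 0.437 + 0.466 + 0.379 + 0.402 − 0.197 − 0.176 − 0.190 − 0.144 − 0.178 − 0.133 + 0.094 + 0.071 + 0.084 + 0.074 − 0.045 = 0.944
P(none) = 1 − 0.944 = 0.056

0.056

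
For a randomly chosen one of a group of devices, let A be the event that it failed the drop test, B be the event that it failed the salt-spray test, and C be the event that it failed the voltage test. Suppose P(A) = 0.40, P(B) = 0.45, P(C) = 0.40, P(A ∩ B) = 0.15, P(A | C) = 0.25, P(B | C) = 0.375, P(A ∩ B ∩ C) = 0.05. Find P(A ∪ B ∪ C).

P(A ∩ C) = P(C)·P(A|C) = 0.40 × 0.25 = 0.10
P(B ∩ C) = P(C)·P(B|C) = 0.40 × 0.375 = 0.15
By inclusion-exclusion,
P(A ∪ B ∪ C) = 0.40 + 0.45 + 0.40 − 0.15 − 0.10 − 0.15 + 0.05 = 0.90

0.90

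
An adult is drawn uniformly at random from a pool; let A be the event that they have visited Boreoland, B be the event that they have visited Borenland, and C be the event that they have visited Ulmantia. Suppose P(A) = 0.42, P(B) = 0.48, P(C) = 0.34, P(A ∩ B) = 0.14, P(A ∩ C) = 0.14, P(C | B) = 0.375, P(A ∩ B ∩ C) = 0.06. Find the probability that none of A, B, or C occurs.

0.16

P(B ∩ C) = P(B)·P(C|B) = 0.48 × 0.375 = 0.18
Using inclusion–exclusion:
P(A ∪ B ∪ C) = 0.42 + 0.48 + 0.34 − 0.14 − 0.14 − 0.18 + 0.06 = 0.84
P(none) = 1 − 0.84 = 0.16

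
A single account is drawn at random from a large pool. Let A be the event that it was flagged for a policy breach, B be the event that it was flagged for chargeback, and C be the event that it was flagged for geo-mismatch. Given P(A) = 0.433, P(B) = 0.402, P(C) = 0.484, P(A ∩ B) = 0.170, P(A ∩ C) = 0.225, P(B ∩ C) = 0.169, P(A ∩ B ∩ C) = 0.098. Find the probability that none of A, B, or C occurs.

Using inclusion–exclusion:
P(A ∪ B ∪ C) = 0.433 + 0.402 + 0.484 − 0.170 − 0.225 − 0.169 + 0.098 = 0.853
P(none) = 1 − 0.853 = 0.147

0.147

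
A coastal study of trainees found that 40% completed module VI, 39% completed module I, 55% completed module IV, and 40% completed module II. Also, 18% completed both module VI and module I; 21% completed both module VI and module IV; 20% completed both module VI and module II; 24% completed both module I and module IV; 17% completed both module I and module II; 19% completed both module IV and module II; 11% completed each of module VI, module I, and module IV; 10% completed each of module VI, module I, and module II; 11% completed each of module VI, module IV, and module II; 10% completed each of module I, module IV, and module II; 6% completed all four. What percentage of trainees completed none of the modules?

9%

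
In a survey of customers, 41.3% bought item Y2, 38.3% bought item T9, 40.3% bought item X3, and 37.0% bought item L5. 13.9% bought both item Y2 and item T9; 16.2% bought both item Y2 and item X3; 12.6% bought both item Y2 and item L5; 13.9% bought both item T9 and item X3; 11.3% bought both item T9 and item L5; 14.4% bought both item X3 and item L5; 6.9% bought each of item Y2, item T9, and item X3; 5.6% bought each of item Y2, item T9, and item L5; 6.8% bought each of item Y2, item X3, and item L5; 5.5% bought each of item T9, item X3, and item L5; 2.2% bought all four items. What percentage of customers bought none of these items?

P(at least one) = 41.3 + 38.3 + 40.3 + 37.0 − 13.9 − 16.2 − 12.6 − 13.9 − 11.3 − 14.4 + 6.9 + 5.6 + 6.8 + 5.5 − 2.2 = 97.2%
P(none) = 100% − 97.2% = 2.8%

2.8%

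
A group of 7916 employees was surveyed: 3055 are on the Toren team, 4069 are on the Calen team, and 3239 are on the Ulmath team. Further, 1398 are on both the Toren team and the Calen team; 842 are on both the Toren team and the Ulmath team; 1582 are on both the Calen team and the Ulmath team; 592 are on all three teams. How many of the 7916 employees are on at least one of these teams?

7133

Inclusion–exclusion gives
|union| = 3055 + 4069 + 3239 − 1398 − 842 − 1582 + 592 = 7133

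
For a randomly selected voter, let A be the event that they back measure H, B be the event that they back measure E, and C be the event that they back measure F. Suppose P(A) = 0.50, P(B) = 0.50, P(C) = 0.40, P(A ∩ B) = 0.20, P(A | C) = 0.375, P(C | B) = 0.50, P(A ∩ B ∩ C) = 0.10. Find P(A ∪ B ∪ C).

0.90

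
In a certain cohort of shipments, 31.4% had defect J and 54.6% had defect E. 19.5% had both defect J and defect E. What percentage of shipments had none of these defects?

Using inclusion–exclusion:
P(union) = 31.4 + 54.6 − 19.5 = 66.5%
P(none) = 100% − 66.5% = 33.5%

33.5%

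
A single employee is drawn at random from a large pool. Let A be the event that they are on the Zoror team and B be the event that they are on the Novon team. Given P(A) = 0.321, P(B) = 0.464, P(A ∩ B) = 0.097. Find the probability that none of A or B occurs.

0.312

P(A ∪ B) = 0.321 + 0.464 − 0.097 = 0.688
P(none) = 1 − 0.688 = 0.312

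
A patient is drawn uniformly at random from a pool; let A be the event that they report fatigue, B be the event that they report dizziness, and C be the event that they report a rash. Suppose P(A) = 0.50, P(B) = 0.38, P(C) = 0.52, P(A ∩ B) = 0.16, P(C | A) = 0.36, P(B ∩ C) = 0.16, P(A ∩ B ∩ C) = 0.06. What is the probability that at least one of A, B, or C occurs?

P(A ∩ C) = P(A)·P(C|A) = 0.50 × 0.36 = 0.18
P(A ∪ B ∪ C) = 0.50 + 0.38 + 0.52 − 0.16 − 0.18 − 0.16 + 0.06 = 0.96

0.96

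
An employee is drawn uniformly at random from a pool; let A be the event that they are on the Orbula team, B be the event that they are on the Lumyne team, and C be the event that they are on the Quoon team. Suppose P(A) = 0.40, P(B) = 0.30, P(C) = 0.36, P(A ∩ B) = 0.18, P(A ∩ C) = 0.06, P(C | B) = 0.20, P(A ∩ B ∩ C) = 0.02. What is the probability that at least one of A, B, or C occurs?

0.78

P(B ∩ C) = P(B)·P(C|B) = 0.30 × 0.20 = 0.06
Apply inclusion-exclusion:
P(A ∪ B ∪ C) = 0.40 + 0.30 + 0.36 − 0.18 − 0.06 − 0.06 + 0.02 = 0.78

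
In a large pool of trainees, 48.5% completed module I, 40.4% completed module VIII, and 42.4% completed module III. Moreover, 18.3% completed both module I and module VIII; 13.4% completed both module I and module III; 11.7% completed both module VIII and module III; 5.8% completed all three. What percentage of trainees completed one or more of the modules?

By inclusion–exclusion:
P(union) = 48.5 + 40.4 + 42.4 − 18.3 − 13.4 − 11.7 + 5.8 = 93.7%

93.7%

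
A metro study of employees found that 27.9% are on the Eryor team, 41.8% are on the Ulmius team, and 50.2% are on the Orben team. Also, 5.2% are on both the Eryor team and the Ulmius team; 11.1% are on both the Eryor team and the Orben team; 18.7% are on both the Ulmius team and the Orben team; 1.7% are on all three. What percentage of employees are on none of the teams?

By inclusion-exclusion,
P(at least one) = 27.9 + 41.8 + 50.2 − 5.2 − 11.1 − 18.7 + 1.7 = 86.6%
P(none) = 100% − 86.6% = 13.4%

13.4%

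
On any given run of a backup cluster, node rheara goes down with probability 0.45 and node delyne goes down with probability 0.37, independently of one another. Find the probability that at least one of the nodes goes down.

Since the events are independent, P(none) is the product of the individual non-occurrence probabilities.
P(none) = (1 − 0.45) × (1 − 0.37) = 0.55 × 0.63 = 0.3465
P(at least one) = 1 − 0.3465 = 0.6535

0.6535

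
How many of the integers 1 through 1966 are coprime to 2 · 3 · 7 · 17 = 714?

⌊1966/2⌋ + ⌊1966/3⌋ + ⌊1966/7⌋ + ⌊1966/17⌋ − ⌊1966/6⌋ − ⌊1966/14⌋ − ⌊1966/34⌋ − ⌊1966/21⌋ − ⌊1966/51⌋ − ⌊1966/119⌋ + ⌊1966/42⌋ + ⌊1966/102⌋ + ⌊1966/238⌋ + ⌊1966/357⌋ − ⌊1966/714⌋ = 983 + 655 + 280 + 115 − 327 − 140 − 57 − 93 − 38 − 16 + 46 + 19 + 8 + 5 − 2 = 1438
1966 − 1438 = 528

528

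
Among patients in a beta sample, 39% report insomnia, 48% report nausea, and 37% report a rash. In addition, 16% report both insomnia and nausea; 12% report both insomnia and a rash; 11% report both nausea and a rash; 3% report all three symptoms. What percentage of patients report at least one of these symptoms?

Apply inclusion-exclusion:
P(≥1) = 39 + 48 + 37 − 16 − 12 − 11 + 3 = 88%

88%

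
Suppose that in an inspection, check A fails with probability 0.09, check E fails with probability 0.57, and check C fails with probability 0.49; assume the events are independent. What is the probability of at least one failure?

P(none) = (1 − 0.09) × (1 − 0.57) × (1 − 0.49) = 0.91 × 0.43 × 0.51 = 0.199563
P(at least one) = 1 − 0.199563 = 0.800437

0.800437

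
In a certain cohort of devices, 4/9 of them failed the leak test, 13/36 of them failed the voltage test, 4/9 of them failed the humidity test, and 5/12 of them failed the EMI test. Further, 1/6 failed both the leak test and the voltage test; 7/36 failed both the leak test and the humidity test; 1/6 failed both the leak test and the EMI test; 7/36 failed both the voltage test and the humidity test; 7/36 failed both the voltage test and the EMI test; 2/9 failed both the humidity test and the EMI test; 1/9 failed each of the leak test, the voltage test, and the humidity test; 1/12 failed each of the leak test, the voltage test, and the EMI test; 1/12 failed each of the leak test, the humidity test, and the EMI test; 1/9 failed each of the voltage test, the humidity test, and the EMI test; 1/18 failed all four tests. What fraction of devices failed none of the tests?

By inclusion-exclusion,
P(at least one) = 4/9 + 13/36 + 4/9 + 5/12 − 1/6 − 7/36 − 1/6 − 7/36 − 7/36 − 2/9 + 1/9 + 1/12 + 1/12 + 1/9 − 1/18 = 31/36
P(none) = 1 − 31/36 = 5/36

5/36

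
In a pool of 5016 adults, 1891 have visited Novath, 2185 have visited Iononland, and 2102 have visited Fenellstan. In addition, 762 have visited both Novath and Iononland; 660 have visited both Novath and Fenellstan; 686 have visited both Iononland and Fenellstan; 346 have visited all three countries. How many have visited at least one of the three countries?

By inclusion–exclusion:
N(≥1) = 1891 + 2185 + 2102 − 762 − 660 − 686 + 346 = 4416

4416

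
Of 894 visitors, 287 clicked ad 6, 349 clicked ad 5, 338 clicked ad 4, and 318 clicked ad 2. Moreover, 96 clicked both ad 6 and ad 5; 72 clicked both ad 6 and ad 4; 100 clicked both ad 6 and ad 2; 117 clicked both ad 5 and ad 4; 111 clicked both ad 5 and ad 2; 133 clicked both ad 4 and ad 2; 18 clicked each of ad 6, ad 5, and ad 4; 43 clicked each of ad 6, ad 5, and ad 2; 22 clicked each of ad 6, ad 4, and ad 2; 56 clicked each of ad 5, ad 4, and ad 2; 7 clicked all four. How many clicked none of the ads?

Using inclusion–exclusion:
|at least one| = 287 + 349 + 338 + 318 − 96 − 72 − 100 − 117 − 111 − 133 + 18 + 43 + 22 + 56 − 7 = 795
None: 894 − 795 = 99

99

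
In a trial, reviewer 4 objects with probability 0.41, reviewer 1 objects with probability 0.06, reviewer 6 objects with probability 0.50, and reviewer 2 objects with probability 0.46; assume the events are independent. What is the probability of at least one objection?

P(none) = (1 − 0.41) × (1 − 0.06) × (1 − 0.50) × (1 − 0.46) = 0.59 × 0.94 × 0.50 × 0.54 = 0.149742
P(at least one) = 1 − 0.149742 = 0.850258

0.850258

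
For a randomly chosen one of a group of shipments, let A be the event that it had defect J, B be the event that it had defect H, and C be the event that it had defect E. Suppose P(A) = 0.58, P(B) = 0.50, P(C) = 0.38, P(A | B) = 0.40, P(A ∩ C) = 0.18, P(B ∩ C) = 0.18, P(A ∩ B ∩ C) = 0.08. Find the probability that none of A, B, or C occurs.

0.02

P(A ∩ B) = P(B)·P(A|B) = 0.50 × 0.40 = 0.20
P(A ∪ B ∪ C) = 0.58 + 0.50 + 0.38 − 0.20 − 0.18 − 0.18 + 0.08 = 0.98
P(none) = 1 − 0.98 = 0.02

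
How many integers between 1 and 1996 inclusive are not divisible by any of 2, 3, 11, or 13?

558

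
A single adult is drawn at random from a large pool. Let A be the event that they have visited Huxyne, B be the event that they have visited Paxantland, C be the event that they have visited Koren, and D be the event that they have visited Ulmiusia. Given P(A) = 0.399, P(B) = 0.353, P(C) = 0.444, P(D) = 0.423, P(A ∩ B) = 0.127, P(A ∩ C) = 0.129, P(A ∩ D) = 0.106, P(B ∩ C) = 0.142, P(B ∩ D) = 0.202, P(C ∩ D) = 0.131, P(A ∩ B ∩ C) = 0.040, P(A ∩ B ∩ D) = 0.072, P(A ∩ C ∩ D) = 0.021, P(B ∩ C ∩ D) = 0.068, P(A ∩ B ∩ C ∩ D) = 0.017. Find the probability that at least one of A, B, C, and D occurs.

P(A ∪ B ∪ C ∪ D) = 0.399 + 0.353 + 0.444 + 0.423 − 0.127 − 0.129 − 0.106 − 0.142 − 0.202 − 0.131 + 0.040 + 0.072 + 0.021 + 0.068 − 0.017 = 0.966

0.966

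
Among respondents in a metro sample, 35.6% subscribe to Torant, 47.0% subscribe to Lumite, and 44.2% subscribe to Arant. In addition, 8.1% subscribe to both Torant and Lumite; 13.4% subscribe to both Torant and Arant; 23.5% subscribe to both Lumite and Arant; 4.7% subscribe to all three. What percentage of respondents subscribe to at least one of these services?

Apply inclusion-exclusion:
P(≥1) = 35.6 + 47.0 + 44.2 − 8.1 − 13.4 − 23.5 + 4.7 = 86.5%

86.5%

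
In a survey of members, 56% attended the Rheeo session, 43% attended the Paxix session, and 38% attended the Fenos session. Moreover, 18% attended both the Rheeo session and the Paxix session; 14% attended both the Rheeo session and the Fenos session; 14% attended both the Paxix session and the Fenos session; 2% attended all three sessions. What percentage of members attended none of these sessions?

P(union) = 56 + 43 + 38 − 18 − 14 − 14 + 2 = 93%
P(none) = 100% − 93% = 7%

7%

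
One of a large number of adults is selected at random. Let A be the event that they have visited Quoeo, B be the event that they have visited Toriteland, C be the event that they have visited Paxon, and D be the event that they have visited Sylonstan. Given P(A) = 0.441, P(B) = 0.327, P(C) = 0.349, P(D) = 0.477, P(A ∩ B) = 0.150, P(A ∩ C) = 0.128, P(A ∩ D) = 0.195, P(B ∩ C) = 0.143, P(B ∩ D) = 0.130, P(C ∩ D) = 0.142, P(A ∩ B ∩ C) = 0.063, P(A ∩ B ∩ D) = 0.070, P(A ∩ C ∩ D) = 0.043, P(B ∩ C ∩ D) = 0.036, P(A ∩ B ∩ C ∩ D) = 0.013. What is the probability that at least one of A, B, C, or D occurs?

By inclusion–exclusion:
P(A ∪ B ∪ C ∪ D) = 0.441 + 0.327 + 0.349 + 0.477 − 0.150 − 0.128 − 0.195 − 0.143 − 0.130 − 0.142 + 0.063 + 0.070 + 0.043 + 0.036 − 0.013 = 0.905

0.905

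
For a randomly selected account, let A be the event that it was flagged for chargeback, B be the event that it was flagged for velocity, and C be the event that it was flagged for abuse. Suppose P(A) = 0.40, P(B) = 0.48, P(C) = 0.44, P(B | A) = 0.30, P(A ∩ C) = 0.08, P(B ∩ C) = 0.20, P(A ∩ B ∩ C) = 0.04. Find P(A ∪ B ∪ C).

0.96

P(A ∩ B) = P(A)·P(B|A) = 0.40 × 0.30 = 0.12
P(A ∪ B ∪ C) = 0.40 + 0.48 + 0.44 − 0.12 − 0.08 − 0.20 + 0.04 = 0.96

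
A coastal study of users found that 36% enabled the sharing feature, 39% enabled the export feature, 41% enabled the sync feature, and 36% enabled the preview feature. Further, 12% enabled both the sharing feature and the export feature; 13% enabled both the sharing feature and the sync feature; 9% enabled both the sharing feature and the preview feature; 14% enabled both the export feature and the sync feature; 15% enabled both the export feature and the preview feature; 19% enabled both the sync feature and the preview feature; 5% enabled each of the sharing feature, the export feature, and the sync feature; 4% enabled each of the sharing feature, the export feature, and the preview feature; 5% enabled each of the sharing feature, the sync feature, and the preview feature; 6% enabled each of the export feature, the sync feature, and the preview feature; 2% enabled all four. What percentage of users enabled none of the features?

12%

Using inclusion–exclusion:
P(≥1) = 36 + 39 + 41 + 36 − 12 − 13 − 9 − 14 − 15 − 19 + 5 + 4 + 5 + 6 − 2 = 88%
P(none) = 100% − 88% = 12%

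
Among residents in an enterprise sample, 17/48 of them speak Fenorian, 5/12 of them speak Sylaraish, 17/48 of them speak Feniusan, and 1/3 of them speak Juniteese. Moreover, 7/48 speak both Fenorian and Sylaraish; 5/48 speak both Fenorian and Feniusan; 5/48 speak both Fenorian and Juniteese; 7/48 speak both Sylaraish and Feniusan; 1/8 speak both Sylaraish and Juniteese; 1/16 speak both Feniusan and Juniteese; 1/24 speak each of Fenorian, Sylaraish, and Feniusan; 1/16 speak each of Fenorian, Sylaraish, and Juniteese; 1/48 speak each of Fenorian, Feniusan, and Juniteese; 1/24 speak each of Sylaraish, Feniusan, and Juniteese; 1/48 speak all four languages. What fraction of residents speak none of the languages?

Using inclusion–exclusion:
P(≥1) = 17/48 + 5/12 + 17/48 + 1/3 − 7/48 − 5/48 − 5/48 − 7/48 − 1/8 − 1/16 + 1/24 + 1/16 + 1/48 + 1/24 − 1/48 = 11/12
P(none) = 1 − 11/12 = 1/12

1/12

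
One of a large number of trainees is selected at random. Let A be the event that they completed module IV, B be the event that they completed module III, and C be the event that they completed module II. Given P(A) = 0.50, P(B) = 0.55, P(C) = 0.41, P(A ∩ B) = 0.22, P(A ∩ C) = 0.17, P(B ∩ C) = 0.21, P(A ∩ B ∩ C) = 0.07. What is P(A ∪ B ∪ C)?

0.93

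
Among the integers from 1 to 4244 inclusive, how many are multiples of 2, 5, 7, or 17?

Apply inclusion-exclusion:
floor(4244/2) + floor(4244/5) + floor(4244/7) + floor(4244/17) − floor(4244/10) − floor(4244/14) − floor(4244/34) − floor(4244/35) − floor(4244/85) − floor(4244/119) + floor(4244/70) + floor(4244/170) + floor(4244/238) + floor(4244/595) − floor(4244/1190) = 2122 + 848 + 606 + 249 − 424 − 303 − 124 − 121 − 49 − 35 + 60 + 24 + 17 + 7 − 3 = 2874

2874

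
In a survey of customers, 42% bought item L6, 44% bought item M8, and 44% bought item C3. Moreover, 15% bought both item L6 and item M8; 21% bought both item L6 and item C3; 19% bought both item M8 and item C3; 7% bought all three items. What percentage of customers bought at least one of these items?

82%

P(at least one) = 42 + 44 + 44 − 15 − 21 − 19 + 7 = 82%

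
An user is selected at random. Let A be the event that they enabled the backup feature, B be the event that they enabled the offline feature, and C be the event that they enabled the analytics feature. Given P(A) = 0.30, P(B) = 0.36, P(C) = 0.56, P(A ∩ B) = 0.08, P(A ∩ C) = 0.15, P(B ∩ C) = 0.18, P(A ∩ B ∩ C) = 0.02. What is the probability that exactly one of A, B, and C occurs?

By inclusion–exclusion (exactly-one form):
P(exactly one) = 0.30 + 0.36 + 0.56 − 2·0.08 − 2·0.15 − 2·0.18 + 3·0.02 = 0.46

0.46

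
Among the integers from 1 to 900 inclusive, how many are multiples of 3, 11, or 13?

396

300 + 81 + 69 − 27 − 23 − 6 + 2 = 396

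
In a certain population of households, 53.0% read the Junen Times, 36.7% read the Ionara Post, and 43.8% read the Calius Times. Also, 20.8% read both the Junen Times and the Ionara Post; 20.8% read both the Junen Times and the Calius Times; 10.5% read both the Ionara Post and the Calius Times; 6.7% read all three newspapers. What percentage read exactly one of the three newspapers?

Using the inclusion–exclusion count for exactly one event:
P(exactly one) = 53.0 + 36.7 + 43.8 − 2·20.8 − 2·20.8 − 2·10.5 + 3·6.7 = 49.4%

49.4%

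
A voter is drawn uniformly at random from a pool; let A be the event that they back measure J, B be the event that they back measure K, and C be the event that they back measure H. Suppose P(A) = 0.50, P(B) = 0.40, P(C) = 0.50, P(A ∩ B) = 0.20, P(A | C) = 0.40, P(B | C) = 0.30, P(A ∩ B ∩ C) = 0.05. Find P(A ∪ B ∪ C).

0.90

P(A ∩ C) = P(C)·P(A|C) = 0.50 × 0.40 = 0.20
P(B ∩ C) = P(C)·P(B|C) = 0.50 × 0.30 = 0.15
By inclusion–exclusion:
P(A ∪ B ∪ C) = 0.50 + 0.40 + 0.50 − 0.20 − 0.20 − 0.15 + 0.05 = 0.90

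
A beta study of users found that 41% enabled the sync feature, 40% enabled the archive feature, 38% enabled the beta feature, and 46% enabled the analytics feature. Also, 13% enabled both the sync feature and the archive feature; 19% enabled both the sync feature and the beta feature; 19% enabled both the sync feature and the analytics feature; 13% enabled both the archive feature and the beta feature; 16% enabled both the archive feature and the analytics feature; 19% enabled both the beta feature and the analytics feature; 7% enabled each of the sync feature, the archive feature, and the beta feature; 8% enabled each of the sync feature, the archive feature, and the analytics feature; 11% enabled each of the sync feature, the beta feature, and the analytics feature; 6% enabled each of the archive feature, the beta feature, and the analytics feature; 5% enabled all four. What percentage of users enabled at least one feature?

By inclusion–exclusion:
P(at least one) = 41 + 40 + 38 + 46 − 13 − 19 − 19 − 13 − 16 − 19 + 7 + 8 + 11 + 6 − 5 = 93%

93%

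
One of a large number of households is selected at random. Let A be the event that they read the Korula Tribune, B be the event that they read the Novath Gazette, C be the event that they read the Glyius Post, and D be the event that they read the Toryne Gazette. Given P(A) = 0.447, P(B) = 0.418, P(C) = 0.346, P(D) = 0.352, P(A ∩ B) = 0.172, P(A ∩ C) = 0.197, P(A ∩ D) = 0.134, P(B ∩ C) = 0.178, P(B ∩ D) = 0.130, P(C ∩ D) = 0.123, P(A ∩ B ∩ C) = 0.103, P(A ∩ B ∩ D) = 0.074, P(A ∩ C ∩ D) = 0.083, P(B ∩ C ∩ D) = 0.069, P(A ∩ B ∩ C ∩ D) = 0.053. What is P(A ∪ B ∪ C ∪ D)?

0.905

P(A ∪ B ∪ C ∪ D) = 0.447 + 0.418 + 0.346 + 0.352 − 0.172 − 0.197 − 0.134 − 0.178 − 0.130 − 0.123 + 0.103 + 0.074 + 0.083 + 0.069 − 0.053 = 0.905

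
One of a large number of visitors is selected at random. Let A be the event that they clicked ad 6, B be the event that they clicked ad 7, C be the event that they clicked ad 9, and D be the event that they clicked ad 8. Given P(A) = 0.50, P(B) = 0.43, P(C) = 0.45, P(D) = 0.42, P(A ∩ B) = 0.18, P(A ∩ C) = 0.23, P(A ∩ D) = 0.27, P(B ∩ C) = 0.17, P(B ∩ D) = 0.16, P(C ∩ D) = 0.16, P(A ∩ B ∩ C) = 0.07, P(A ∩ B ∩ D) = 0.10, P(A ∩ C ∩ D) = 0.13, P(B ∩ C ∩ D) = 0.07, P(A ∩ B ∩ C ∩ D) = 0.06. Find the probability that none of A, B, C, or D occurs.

0.06

By inclusion-exclusion,
P(A ∪ B ∪ C ∪ D) = 0.50 + 0.43 + 0.45 + 0.42 − 0.18 − 0.23 − 0.27 − 0.17 − 0.16 − 0.16 + 0.07 + 0.10 + 0.13 + 0.07 − 0.06 = 0.94
P(none) = 1 − 0.94 = 0.06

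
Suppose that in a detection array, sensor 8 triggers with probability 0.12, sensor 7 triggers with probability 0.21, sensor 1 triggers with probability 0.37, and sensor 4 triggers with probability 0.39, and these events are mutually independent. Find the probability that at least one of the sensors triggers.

P(none) = (1 − 0.12) × (1 − 0.21) × (1 − 0.37) × (1 − 0.39) = 0.88 × 0.79 × 0.63 × 0.61 = 0.26716536
P(at least one) = 1 − 0.26716536 = 0.73283464

0.73283464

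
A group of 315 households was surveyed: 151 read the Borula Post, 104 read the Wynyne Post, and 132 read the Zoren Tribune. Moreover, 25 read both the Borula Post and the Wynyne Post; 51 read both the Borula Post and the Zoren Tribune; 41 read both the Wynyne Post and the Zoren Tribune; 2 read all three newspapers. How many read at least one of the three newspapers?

By inclusion-exclusion,
N(≥1) = 151 + 104 + 132 − 25 − 51 − 41 + 2 = 272

272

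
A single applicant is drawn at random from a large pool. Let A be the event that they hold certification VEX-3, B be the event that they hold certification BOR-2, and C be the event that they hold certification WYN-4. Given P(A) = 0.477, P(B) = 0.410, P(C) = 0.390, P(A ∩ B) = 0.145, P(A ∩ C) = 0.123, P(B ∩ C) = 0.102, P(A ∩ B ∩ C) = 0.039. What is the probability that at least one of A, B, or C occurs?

P(A ∪ B ∪ C) = 0.477 + 0.410 + 0.390 − 0.145 − 0.123 − 0.102 + 0.039 = 0.946

0.946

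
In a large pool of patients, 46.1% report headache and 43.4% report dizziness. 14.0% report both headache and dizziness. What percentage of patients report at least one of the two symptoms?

75.5%

Using inclusion–exclusion:
P(≥1) = 46.1 + 43.4 − 14.0 = 75.5%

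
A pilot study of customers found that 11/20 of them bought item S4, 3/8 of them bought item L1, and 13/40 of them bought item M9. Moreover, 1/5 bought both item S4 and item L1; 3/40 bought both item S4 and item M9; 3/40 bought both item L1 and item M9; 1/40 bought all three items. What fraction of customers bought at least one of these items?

37/40

By inclusion–exclusion:
P(at least one) = 11/20 + 3/8 + 13/40 − 1/5 − 3/40 − 3/40 + 1/40 = 37/40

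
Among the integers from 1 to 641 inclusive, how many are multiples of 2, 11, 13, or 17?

floor(641/2) + floor(641/11) + floor(641/13) + floor(641/17) − floor(641/22) − floor(641/26) − floor(641/34) − floor(641/143) − floor(641/187) − floor(641/221) + floor(641/286) + floor(641/374) + floor(641/442) + floor(641/2431) − floor(641/4862) = 320 + 58 + 49 + 37 − 29 − 24 − 18 − 4 − 3 − 2 + 2 + 1 + 1 + 0 − 0 = 388

388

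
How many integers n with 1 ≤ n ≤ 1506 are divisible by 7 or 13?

314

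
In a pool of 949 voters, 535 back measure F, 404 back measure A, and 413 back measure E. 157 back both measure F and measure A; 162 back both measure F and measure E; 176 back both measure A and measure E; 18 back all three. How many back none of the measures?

74

|union| = 535 + 404 + 413 − 157 − 162 − 176 + 18 = 875
None: 949 − 875 = 74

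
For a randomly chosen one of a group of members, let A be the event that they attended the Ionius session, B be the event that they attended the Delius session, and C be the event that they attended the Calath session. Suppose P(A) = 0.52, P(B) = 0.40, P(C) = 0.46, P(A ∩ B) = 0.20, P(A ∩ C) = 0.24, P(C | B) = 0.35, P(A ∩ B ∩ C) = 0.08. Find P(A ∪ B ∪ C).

0.88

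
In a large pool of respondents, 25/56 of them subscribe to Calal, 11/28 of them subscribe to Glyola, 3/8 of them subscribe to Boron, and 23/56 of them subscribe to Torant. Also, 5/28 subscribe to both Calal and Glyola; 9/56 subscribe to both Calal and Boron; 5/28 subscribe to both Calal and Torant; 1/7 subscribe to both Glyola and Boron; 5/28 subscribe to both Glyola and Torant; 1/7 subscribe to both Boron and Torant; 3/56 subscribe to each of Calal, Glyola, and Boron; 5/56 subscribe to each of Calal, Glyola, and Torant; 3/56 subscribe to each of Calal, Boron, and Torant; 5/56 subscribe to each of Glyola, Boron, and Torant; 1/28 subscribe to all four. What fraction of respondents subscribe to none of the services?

Apply inclusion-exclusion:
P(≥1) = 25/56 + 11/28 + 3/8 + 23/56 − 5/28 − 9/56 − 5/28 − 1/7 − 5/28 − 1/7 + 3/56 + 5/56 + 3/56 + 5/56 − 1/28 = 25/28
P(none) = 1 − 25/28 = 3/28

3/28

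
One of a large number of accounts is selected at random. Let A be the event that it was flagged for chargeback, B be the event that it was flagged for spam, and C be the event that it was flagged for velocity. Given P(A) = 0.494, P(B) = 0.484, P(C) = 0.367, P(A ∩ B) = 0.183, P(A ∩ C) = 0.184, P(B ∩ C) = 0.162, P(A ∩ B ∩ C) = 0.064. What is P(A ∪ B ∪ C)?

P(A ∪ B ∪ C) = 0.494 + 0.484 + 0.367 − 0.183 − 0.184 − 0.162 + 0.064 = 0.880

0.880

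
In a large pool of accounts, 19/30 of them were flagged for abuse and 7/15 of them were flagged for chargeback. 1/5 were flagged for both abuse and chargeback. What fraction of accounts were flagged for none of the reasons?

1/10

By inclusion–exclusion:
P(at least one) = 19/30 + 7/15 − 1/5 = 9/10
P(none) = 1 − 9/10 = 1/10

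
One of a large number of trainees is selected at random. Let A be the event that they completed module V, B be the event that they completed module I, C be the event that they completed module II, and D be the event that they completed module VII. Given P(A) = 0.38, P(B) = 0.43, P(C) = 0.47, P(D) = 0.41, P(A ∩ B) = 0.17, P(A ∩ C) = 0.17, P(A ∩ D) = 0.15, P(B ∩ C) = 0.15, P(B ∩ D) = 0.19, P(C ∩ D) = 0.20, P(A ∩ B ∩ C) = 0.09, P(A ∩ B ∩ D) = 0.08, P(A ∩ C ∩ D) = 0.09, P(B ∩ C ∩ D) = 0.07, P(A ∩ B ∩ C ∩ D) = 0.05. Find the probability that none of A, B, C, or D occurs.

Inclusion–exclusion gives
P(A ∪ B ∪ C ∪ D) = 0.38 + 0.43 + 0.47 + 0.41 − 0.17 − 0.17 − 0.15 − 0.15 − 0.19 − 0.20 + 0.09 + 0.08 + 0.09 + 0.07 − 0.05 = 0.94
P(none) = 1 − 0.94 = 0.06

0.06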